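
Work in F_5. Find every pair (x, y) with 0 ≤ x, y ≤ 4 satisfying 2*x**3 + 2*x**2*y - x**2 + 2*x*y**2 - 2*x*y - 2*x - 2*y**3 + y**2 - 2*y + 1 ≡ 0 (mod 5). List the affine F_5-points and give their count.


Affine F_5-points: {(0, 2), (0, 3), (1, 0), (3, 0), (3, 1), (4, 0)}; count = 6.

For each of the 25 pairs (x, y) ∈ F_5², evaluate f(x, y) mod 5. Record the zeros.
  x = 0: [0↦1, 1↦3, 2↦0, 3↦0, 4↦1]  zeros at y ∈ {2, 3}
  x = 1: [0↦0, 1↦4, 2↦2, 3↦2, 4↦2]  zeros at y ∈ {0}
  x = 2: [0↦4, 1↦4, 2↦2, 3↦1, 4↦4]  zeros at y ∈ ∅
  x = 3: [0↦0, 1↦0, 2↦2, 3↦4, 4↦4]  zeros at y ∈ {0, 1}
  x = 4: [0↦0, 1↦4, 2↦4, 3↦3, 4↦4]  zeros at y ∈ {0}
Collecting zeros: affine points = {(0, 2), (0, 3), (1, 0), (3, 0), (3, 1), (4, 0)}.
Total count |C(F_5)_aff| = 6.


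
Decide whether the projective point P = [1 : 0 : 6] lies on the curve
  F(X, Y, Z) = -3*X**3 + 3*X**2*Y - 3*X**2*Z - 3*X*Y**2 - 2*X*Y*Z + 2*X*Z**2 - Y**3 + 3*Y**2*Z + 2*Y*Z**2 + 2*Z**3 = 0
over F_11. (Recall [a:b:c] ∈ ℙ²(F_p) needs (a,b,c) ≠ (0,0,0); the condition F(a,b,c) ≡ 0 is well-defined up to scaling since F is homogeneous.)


F(1,0,6) ≡ 10 (mod 11); P is NOT on the curve.

Evaluate F(1, 0, 6) term-by-term (mod 11).
  -3*X**3 ↦ -3·1·1·1 = -3
  3*X**2*Y ↦ 3·1·0·1 = 0
  -3*X**2*Z ↦ -3·1·1·6 = -18
  -3*X*Y**2 ↦ -3·1·0·1 = 0
  -2*X*Y*Z ↦ -2·1·0·6 = 0
  2*X*Z**2 ↦ 2·1·1·36 = 72
  -Y**3 ↦ -1·1·0·1 = 0
  3*Y**2*Z ↦ 3·1·0·6 = 0
  2*Y*Z**2 ↦ 2·1·0·36 = 0
  2*Z**3 ↦ 2·1·1·216 = 432
Sum: F(1, 0, 6) = (-3) + (0) + (-18) + (0) + (0) + (72) + (0) + (0) + (0) + (432) = 483.
Reducing mod 11: 483 ≡ 10 (mod 11).
Since F(a, b, c) ≡ 10 ≠ 0 (mod 11), P does NOT lie on the curve.


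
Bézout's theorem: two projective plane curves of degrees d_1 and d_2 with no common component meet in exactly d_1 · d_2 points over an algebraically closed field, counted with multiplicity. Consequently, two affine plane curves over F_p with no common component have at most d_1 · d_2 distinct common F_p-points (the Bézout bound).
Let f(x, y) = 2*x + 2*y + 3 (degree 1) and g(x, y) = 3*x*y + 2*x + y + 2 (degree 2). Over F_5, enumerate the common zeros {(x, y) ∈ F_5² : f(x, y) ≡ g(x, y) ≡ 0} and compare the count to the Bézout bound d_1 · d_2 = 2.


Common zeros: ∅; count = 0; Bézout bound = 2.

deg(f) = 1, deg(g) = 2, so Bézout bound = 2.
Scan x ∈ F_5. For each x, list the y ∈ F_5 with f(x, y) ≡ 0 and those with g(x, y) ≡ 0 (mod 5); the common zeros in that column are the intersection.
  x = 0: f ≡ 0 at y ∈ {1}; g ≡ 0 at y ∈ {3}; common: ∅.
  x = 1: f ≡ 0 at y ∈ {0}; g ≡ 0 at y ∈ {4}; common: ∅.
  x = 2: f ≡ 0 at y ∈ {4}; g ≡ 0 at y ∈ {2}; common: ∅.
  x = 3: f ≡ 0 at y ∈ {3}; g ≡ 0 at y ∈ ∅; common: ∅.
  x = 4: f ≡ 0 at y ∈ {2}; g ≡ 0 at y ∈ {0}; common: ∅.
Collecting: common zeros = ∅, so the count is 0.
Comparison with the Bézout bound: 0 ≤ 2 = deg(f)·deg(g), as expected for curves with no common component (the affine F_5-count falls short of the bound because intersections may lie at infinity, over extension fields, or carry multiplicity).


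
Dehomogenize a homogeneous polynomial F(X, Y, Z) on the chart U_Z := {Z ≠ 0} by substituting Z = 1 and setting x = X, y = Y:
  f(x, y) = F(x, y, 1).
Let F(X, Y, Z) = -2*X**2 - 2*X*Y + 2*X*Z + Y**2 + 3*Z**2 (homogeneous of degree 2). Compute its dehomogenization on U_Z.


f(x, y) = -2*x**2 - 2*x*y + 2*x + y**2 + 3

On U_Z we set Z = 1. Each monomial c·X^i·Y^j·Z^k in F becomes c·x^i·y^j·1^k = c·x^i·y^j.
Substituting Z = 1: F(X, Y, 1) = -2*x**2 - 2*x*y + 2*x + y**2 + 3.
Note: deg(f) ≤ deg(F) = 2; strict inequality happens when F is divisible by Z (lost terms).


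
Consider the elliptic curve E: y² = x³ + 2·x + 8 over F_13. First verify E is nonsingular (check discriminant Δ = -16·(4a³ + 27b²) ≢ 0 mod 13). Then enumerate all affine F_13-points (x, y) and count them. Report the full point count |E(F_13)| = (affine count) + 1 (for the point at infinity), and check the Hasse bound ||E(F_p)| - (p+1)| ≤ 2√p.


Affine points = {(5, 0), (7, 1), (7, 12), (8, 4), (8, 9), (9, 1), (9, 12), (10, 1), (10, 12), (11, 3), (11, 10)}; affine count = 11; |E(F_13)| = 12.

Discriminant check: Δ ∝ 4a³ + 27b² = 4·2³ + 27·8² = 4·8 + 27·64 ≡ 5 (mod 13). Nonzero ⇒ E is nonsingular.
For each x ∈ F_13, compute rhs = x³ + 2·x + 8 mod 13, then count y ∈ F_13 with y² ≡ rhs.
  x = 0: rhs = 8, matching y values: none (0 points).
  x = 1: rhs = 11, matching y values: none (0 points).
  x = 2: rhs = 7, matching y values: none (0 points).
  x = 3: rhs = 2, matching y values: none (0 points).
  x = 4: rhs = 2, matching y values: none (0 points).
  x = 5: rhs = 0, matching y values: 0 (1 points).
  x = 6: rhs = 2, matching y values: none (0 points).
  x = 7: rhs = 1, matching y values: 1, 12 (2 points).
  x = 8: rhs = 3, matching y values: 4, 9 (2 points).
  x = 9: rhs = 1, matching y values: 1, 12 (2 points).
  x = 10: rhs = 1, matching y values: 1, 12 (2 points).
  x = 11: rhs = 9, matching y values: 3, 10 (2 points).
  x = 12: rhs = 5, matching y values: none (0 points).
Total affine count: 11.
Full point count |E(F_13)| = 11 + 1 = 12.
Hasse bound: |12 − (13+1)| = |-2| = 2 ≤ 2√13 ≈ 7.2111 ✓.


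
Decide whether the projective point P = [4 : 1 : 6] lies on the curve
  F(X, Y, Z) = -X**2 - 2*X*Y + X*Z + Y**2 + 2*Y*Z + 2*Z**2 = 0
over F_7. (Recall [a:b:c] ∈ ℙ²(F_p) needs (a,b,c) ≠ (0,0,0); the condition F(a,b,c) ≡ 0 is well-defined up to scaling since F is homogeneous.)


F(4,1,6) ≡ 1 (mod 7); P is NOT on the curve.

Evaluate F(4, 1, 6) term-by-term (mod 7).
  -X**2 ↦ -1·16·1·1 = -16
  -2*X*Y ↦ -2·4·1·1 = -8
  X*Z ↦ 1·4·1·6 = 24
  Y**2 ↦ 1·1·1·1 = 1
  2*Y*Z ↦ 2·1·1·6 = 12
  2*Z**2 ↦ 2·1·1·36 = 72
Sum: F(4, 1, 6) = (-16) + (-8) + (24) + (1) + (12) + (72) = 85.
Reducing mod 7: 85 ≡ 1 (mod 7).
Since F(a, b, c) ≡ 1 ≠ 0 (mod 7), P does NOT lie on the curve.


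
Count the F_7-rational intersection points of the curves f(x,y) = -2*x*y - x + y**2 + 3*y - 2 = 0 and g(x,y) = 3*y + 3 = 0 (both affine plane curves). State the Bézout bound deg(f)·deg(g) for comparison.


Common zeros: {(4, 6)}; count = 1; Bézout bound = 2.

deg(f) = 2, deg(g) = 1, so Bézout bound = 2.
Scan x ∈ F_7. For each x, list the y ∈ F_7 with f(x, y) ≡ 0 and those with g(x, y) ≡ 0 (mod 7); the common zeros in that column are the intersection.
  x = 0: f ≡ 0 at y ∈ ∅; g ≡ 0 at y ∈ {6}; common: ∅.
  x = 1: f ≡ 0 at y ∈ ∅; g ≡ 0 at y ∈ {6}; common: ∅.
  x = 2: f ≡ 0 at y ∈ ∅; g ≡ 0 at y ∈ {6}; common: ∅.
  x = 3: f ≡ 0 at y ∈ {1, 2}; g ≡ 0 at y ∈ {6}; common: ∅.
  x = 4: f ≡ 0 at y ∈ {6}; g ≡ 0 at y ∈ {6}; common: {6}.
  x = 5: f ≡ 0 at y ∈ {0}; g ≡ 0 at y ∈ {6}; common: ∅.
  x = 6: f ≡ 0 at y ∈ {4, 5}; g ≡ 0 at y ∈ {6}; common: ∅.
Collecting: common zeros = {(4, 6)}, so the count is 1.
Comparison with the Bézout bound: 1 ≤ 2 = deg(f)·deg(g), as expected for curves with no common component (the affine F_7-count falls short of the bound because intersections may lie at infinity, over extension fields, or carry multiplicity).


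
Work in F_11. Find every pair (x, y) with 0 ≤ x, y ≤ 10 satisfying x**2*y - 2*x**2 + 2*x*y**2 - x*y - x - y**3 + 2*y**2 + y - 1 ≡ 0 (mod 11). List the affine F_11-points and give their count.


Affine F_11-points: {(1, 1), (1, 4), (1, 10), (2, 0), (2, 2), (2, 4), (3, 0), (3, 3), (3, 5), (5, 3), (5, 6), (6, 9), (7, 10), (8, 5), (9, 6), (10, 1), (10, 9)}; count = 17.

For each of the 121 pairs (x, y) ∈ F_11², evaluate f(x, y) mod 11. Record the zeros.
  x = 0: [0↦10, 1↦1, 2↦1, 3↦4, 4↦4, 5↦6, 6↦4, 7↦3, 8↦8, 9↦2, 10↦1]  zeros at y ∈ ∅
  x = 1: [0↦7, 1↦0, 2↦6, 3↦8, 4↦0, 5↦9, 6↦7, 7↦10, 8↦1, 9↦7, 10↦0]  zeros at y ∈ {1, 4, 10}
  x = 2: [0↦0, 1↦8, 2↦0, 3↦3, 4↦0, 5↦7, 6↦7, 7↦5, 8↦6, 9↦4, 10↦4]  zeros at y ∈ {0, 2, 4}
  x = 3: [0↦0, 1↦3, 2↦5, 3↦0, 4↦4, 5↦0, 6↦4, 7↦10, 8↦1, 9↦4, 10↦2]  zeros at y ∈ {0, 3, 5}
  x = 4: [0↦7, 1↦7, 2↦10, 3↦10, 4↦1, 5↦10, 6↦9, 7↦3, 8↦8, 9↦7, 10↦5]  zeros at y ∈ ∅
  x = 5: [0↦10, 1↦9, 2↦4, 3↦0, 4↦2, 5↦4, 6↦0, 7↦6, 8↦5, 9↦2, 10↦2]  zeros at y ∈ {3, 6}
  x = 6: [0↦9, 1↦9, 2↦9, 3↦3, 4↦7, 5↦4, 6↦10, 7↦8, 8↦3, 9↦0, 10↦4]  zeros at y ∈ {9}
  x = 7: [0↦4, 1↦7, 2↦3, 3↦8, 4↦5, 5↦10, 6↦6, 7↦9, 8↦2, 9↦1, 10↦0]  zeros at y ∈ {10}
  x = 8: [0↦6, 1↦3, 2↦8, 3↦4, 4↦7, 5↦0, 6↦10, 7↦9, 8↦2, 9↦5, 10↦1]  zeros at y ∈ {5}
  x = 9: [0↦4, 1↦8, 2↦2, 3↦2, 4↦2, 5↦7, 6↦0, 7↦8, 8↦3, 9↦1, 10↦7]  zeros at y ∈ {6}
  x = 10: [0↦9, 1↦0, 2↦7, 3↦2, 4↦1, 5↦9, 6↦9, 7↦6, 8↦5, 9↦0, 10↦7]  zeros at y ∈ {1, 9}
Collecting zeros: affine points = {(1, 1), (1, 4), (1, 10), (2, 0), (2, 2), (2, 4), (3, 0), (3, 3), (3, 5), (5, 3), (5, 6), (6, 9), (7, 10), (8, 5), (9, 6), (10, 1), (10, 9)}.
Total count |C(F_11)_aff| = 17.


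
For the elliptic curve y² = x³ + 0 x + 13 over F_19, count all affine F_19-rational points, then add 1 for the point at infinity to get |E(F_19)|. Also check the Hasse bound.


Affine points = {(4, 1), (4, 18), (5, 9), (5, 10), (6, 1), (6, 18), (9, 1), (9, 18), (10, 5), (10, 14), (13, 5), (13, 14), (15, 5), (15, 14), (16, 9), (16, 10), (17, 9), (17, 10)}; affine count = 18; |E(F_19)| = 19.

Discriminant check: Δ ∝ 4a³ + 27b² = 4·0³ + 27·13² = 4·0 + 27·169 ≡ 3 (mod 19). Nonzero ⇒ E is nonsingular.
For each x ∈ F_19, compute rhs = x³ + 0·x + 13 mod 19, then count y ∈ F_19 with y² ≡ rhs.
  x = 0: rhs = 13, matching y values: none (0 points).
  x = 1: rhs = 14, matching y values: none (0 points).
  x = 2: rhs = 2, matching y values: none (0 points).
  x = 3: rhs = 2, matching y values: none (0 points).
  x = 4: rhs = 1, matching y values: 1, 18 (2 points).
  x = 5: rhs = 5, matching y values: 9, 10 (2 points).
  x = 6: rhs = 1, matching y values: 1, 18 (2 points).
  x = 7: rhs = 14, matching y values: none (0 points).
  x = 8: rhs = 12, matching y values: none (0 points).
  x = 9: rhs = 1, matching y values: 1, 18 (2 points).
  x = 10: rhs = 6, matching y values: 5, 14 (2 points).
  x = 11: rhs = 14, matching y values: none (0 points).
  x = 12: rhs = 12, matching y values: none (0 points).
  x = 13: rhs = 6, matching y values: 5, 14 (2 points).
  x = 14: rhs = 2, matching y values: none (0 points).
  x = 15: rhs = 6, matching y values: 5, 14 (2 points).
  x = 16: rhs = 5, matching y values: 9, 10 (2 points).
  x = 17: rhs = 5, matching y values: 9, 10 (2 points).
  x = 18: rhs = 12, matching y values: none (0 points).
Total affine count: 18.
Full point count |E(F_19)| = 18 + 1 = 19.
Hasse bound: |19 − (19+1)| = |-1| = 1 ≤ 2√19 ≈ 8.7178 ✓.


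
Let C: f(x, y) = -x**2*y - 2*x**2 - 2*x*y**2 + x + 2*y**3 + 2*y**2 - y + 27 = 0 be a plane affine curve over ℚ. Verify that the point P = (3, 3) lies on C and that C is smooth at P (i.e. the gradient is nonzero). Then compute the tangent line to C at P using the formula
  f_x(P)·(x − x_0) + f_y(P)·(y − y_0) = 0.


Tangent line at P: -47*x + 20*y + 81 = 0.

Step 1: f(3, 3) = 0, so P lies on C.
Step 2: partial derivatives
  f_x(x, y) = -2*x*y - 4*x - 2*y**2 + 1, f_y(x, y) = -x**2 - 4*x*y + 6*y**2 + 4*y - 1.
  f_x(P) = -47, f_y(P) = 20 (gradient nonzero, so P is smooth).
Step 3: tangent line at P: -47·(x − 3) + 20·(y − 3) = 0.
Expanding: -47*x + 20*y + 81 = 0.


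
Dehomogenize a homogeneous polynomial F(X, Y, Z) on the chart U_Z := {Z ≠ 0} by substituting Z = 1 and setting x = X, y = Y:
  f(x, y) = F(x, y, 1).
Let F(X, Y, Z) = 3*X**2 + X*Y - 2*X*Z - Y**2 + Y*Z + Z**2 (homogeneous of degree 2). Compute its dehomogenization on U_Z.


f(x, y) = 3*x**2 + x*y - 2*x - y**2 + y + 1

On U_Z we set Z = 1. Each monomial c·X^i·Y^j·Z^k in F becomes c·x^i·y^j·1^k = c·x^i·y^j.
Substituting Z = 1: F(X, Y, 1) = 3*x**2 + x*y - 2*x - y**2 + y + 1.
Note: deg(f) ≤ deg(F) = 2; strict inequality happens when F is divisible by Z (lost terms).


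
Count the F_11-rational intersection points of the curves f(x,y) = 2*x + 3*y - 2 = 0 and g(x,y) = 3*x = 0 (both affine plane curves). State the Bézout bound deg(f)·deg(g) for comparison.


Common zeros: {(0, 8)}; count = 1; Bézout bound = 1.

deg(f) = 1, deg(g) = 1, so Bézout bound = 1.
Scan x ∈ F_11. For each x, list the y ∈ F_11 with f(x, y) ≡ 0 and those with g(x, y) ≡ 0 (mod 11); the common zeros in that column are the intersection.
  x = 0: f ≡ 0 at y ∈ {8}; g ≡ 0 at y ∈ {0, 1, 2, 3, 4, 5, 6, 7, 8, 9, 10}; common: {8}.
  x = 1: f ≡ 0 at y ∈ {0}; g ≡ 0 at y ∈ ∅; common: ∅.
  x = 2: f ≡ 0 at y ∈ {3}; g ≡ 0 at y ∈ ∅; common: ∅.
  x = 3: f ≡ 0 at y ∈ {6}; g ≡ 0 at y ∈ ∅; common: ∅.
  x = 4: f ≡ 0 at y ∈ {9}; g ≡ 0 at y ∈ ∅; common: ∅.
  x = 5: f ≡ 0 at y ∈ {1}; g ≡ 0 at y ∈ ∅; common: ∅.
  x = 6: f ≡ 0 at y ∈ {4}; g ≡ 0 at y ∈ ∅; common: ∅.
  x = 7: f ≡ 0 at y ∈ {7}; g ≡ 0 at y ∈ ∅; common: ∅.
  x = 8: f ≡ 0 at y ∈ {10}; g ≡ 0 at y ∈ ∅; common: ∅.
  x = 9: f ≡ 0 at y ∈ {2}; g ≡ 0 at y ∈ ∅; common: ∅.
  x = 10: f ≡ 0 at y ∈ {5}; g ≡ 0 at y ∈ ∅; common: ∅.
Collecting: common zeros = {(0, 8)}, so the count is 1.
Comparison with the Bézout bound: 1 ≤ 1 = deg(f)·deg(g), as expected for curves with no common component (the bound is attained).


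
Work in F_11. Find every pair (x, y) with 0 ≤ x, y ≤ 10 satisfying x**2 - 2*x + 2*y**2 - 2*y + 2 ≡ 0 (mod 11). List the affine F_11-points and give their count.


Affine F_11-points: {(4, 3), (4, 9), (5, 6), (6, 5), (6, 7), (7, 5), (7, 7), (8, 6), (9, 3), (9, 9)}; count = 10.

For each of the 121 pairs (x, y) ∈ F_11², evaluate f(x, y) mod 11. Record the zeros.
  x = 0: [0↦2, 1↦2, 2↦6, 3↦3, 4↦4, 5↦9, 6↦7, 7↦9, 8↦4, 9↦3, 10↦6]  zeros at y ∈ ∅
  x = 1: [0↦1, 1↦1, 2↦5, 3↦2, 4↦3, 5↦8, 6↦6, 7↦8, 8↦3, 9↦2, 10↦5]  zeros at y ∈ ∅
  x = 2: [0↦2, 1↦2, 2↦6, 3↦3, 4↦4, 5↦9, 6↦7, 7↦9, 8↦4, 9↦3, 10↦6]  zeros at y ∈ ∅
  x = 3: [0↦5, 1↦5, 2↦9, 3↦6, 4↦7, 5↦1, 6↦10, 7↦1, 8↦7, 9↦6, 10↦9]  zeros at y ∈ ∅
  x = 4: [0↦10, 1↦10, 2↦3, 3↦0, 4↦1, 5↦6, 6↦4, 7↦6, 8↦1, 9↦0, 10↦3]  zeros at y ∈ {3, 9}
  x = 5: [0↦6, 1↦6, 2↦10, 3↦7, 4↦8, 5↦2, 6↦0, 7↦2, 8↦8, 9↦7, 10↦10]  zeros at y ∈ {6}
  x = 6: [0↦4, 1↦4, 2↦8, 3↦5, 4↦6, 5↦0, 6↦9, 7↦0, 8↦6, 9↦5, 10↦8]  zeros at y ∈ {5, 7}
  x = 7: [0↦4, 1↦4, 2↦8, 3↦5, 4↦6, 5↦0, 6↦9, 7↦0, 8↦6, 9↦5, 10↦8]  zeros at y ∈ {5, 7}
  x = 8: [0↦6, 1↦6, 2↦10, 3↦7, 4↦8, 5↦2, 6↦0, 7↦2, 8↦8, 9↦7, 10↦10]  zeros at y ∈ {6}
  x = 9: [0↦10, 1↦10, 2↦3, 3↦0, 4↦1, 5↦6, 6↦4, 7↦6, 8↦1, 9↦0, 10↦3]  zeros at y ∈ {3, 9}
  x = 10: [0↦5, 1↦5, 2↦9, 3↦6, 4↦7, 5↦1, 6↦10, 7↦1, 8↦7, 9↦6, 10↦9]  zeros at y ∈ ∅
Collecting zeros: affine points = {(4, 3), (4, 9), (5, 6), (6, 5), (6, 7), (7, 5), (7, 7), (8, 6), (9, 3), (9, 9)}.
Total count |C(F_11)_aff| = 10.


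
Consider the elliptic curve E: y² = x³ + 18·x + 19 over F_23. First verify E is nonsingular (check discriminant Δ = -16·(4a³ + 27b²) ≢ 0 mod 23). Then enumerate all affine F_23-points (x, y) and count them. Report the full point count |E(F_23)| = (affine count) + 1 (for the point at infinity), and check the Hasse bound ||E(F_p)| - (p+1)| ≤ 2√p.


Affine points = {(3, 10), (3, 13), (5, 2), (5, 21), (8, 10), (8, 13), (9, 6), (9, 17), (10, 7), (10, 16), (12, 10), (12, 13), (13, 9), (13, 14), (14, 5), (14, 18), (22, 0)}; affine count = 17; |E(F_23)| = 18.

Discriminant check: Δ ∝ 4a³ + 27b² = 4·18³ + 27·19² = 4·5832 + 27·361 ≡ 1 (mod 23). Nonzero ⇒ E is nonsingular.
For each x ∈ F_23, compute rhs = x³ + 18·x + 19 mod 23, then count y ∈ F_23 with y² ≡ rhs.
  x = 0: rhs = 19, matching y values: none (0 points).
  x = 1: rhs = 15, matching y values: none (0 points).
  x = 2: rhs = 17, matching y values: none (0 points).
  x = 3: rhs = 8, matching y values: 10, 13 (2 points).
  x = 4: rhs = 17, matching y values: none (0 points).
  x = 5: rhs = 4, matching y values: 2, 21 (2 points).
  x = 6: rhs = 21, matching y values: none (0 points).
  x = 7: rhs = 5, matching y values: none (0 points).
  x = 8: rhs = 8, matching y values: 10, 13 (2 points).
  x = 9: rhs = 13, matching y values: 6, 17 (2 points).
  x = 10: rhs = 3, matching y values: 7, 16 (2 points).
  x = 11: rhs = 7, matching y values: none (0 points).
  x = 12: rhs = 8, matching y values: 10, 13 (2 points).
  x = 13: rhs = 12, matching y values: 9, 14 (2 points).
  x = 14: rhs = 2, matching y values: 5, 18 (2 points).
  x = 15: rhs = 7, matching y values: none (0 points).
  x = 16: rhs = 10, matching y values: none (0 points).
  x = 17: rhs = 17, matching y values: none (0 points).
  x = 18: rhs = 11, matching y values: none (0 points).
  x = 19: rhs = 21, matching y values: none (0 points).
  x = 20: rhs = 7, matching y values: none (0 points).
  x = 21: rhs = 21, matching y values: none (0 points).
  x = 22: rhs = 0, matching y values: 0 (1 points).
Total affine count: 17.
Full point count |E(F_23)| = 17 + 1 = 18.
Hasse bound: |18 − (23+1)| = |-6| = 6 ≤ 2√23 ≈ 9.5917 ✓.


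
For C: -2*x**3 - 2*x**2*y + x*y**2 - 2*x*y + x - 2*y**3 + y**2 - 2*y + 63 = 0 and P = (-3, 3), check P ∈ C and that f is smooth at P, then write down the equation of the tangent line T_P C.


Tangent line at P: -14*x - 80*y + 198 = 0.

Step 1: f(-3, 3) = 0, so P lies on C.
Step 2: partial derivatives
  f_x(x, y) = -6*x**2 - 4*x*y + y**2 - 2*y + 1, f_y(x, y) = -2*x**2 + 2*x*y - 2*x - 6*y**2 + 2*y - 2.
  f_x(P) = -14, f_y(P) = -80 (gradient nonzero, so P is smooth).
Step 3: tangent line at P: -14·(x − -3) + -80·(y − 3) = 0.
Expanding: -14*x - 80*y + 198 = 0.


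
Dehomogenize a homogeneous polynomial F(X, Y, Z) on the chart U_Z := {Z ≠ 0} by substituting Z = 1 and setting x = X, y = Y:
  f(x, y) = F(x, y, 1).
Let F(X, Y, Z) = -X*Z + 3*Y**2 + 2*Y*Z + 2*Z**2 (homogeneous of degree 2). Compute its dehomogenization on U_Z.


f(x, y) = -x + 3*y**2 + 2*y + 2

On U_Z we set Z = 1. Each monomial c·X^i·Y^j·Z^k in F becomes c·x^i·y^j·1^k = c·x^i·y^j.
Substituting Z = 1: F(X, Y, 1) = -x + 3*y**2 + 2*y + 2.
Note: deg(f) ≤ deg(F) = 2; strict inequality happens when F is divisible by Z (lost terms).


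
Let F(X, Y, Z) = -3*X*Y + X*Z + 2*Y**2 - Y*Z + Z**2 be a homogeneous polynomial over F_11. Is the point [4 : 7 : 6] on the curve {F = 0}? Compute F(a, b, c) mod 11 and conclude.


F(4,7,6) ≡ 10 (mod 11); P is NOT on the curve.

Evaluate F(4, 7, 6) term-by-term (mod 11).
  -3*X*Y ↦ -3·4·7·1 = -84
  X*Z ↦ 1·4·1·6 = 24
  2*Y**2 ↦ 2·1·49·1 = 98
  -Y*Z ↦ -1·1·7·6 = -42
  Z**2 ↦ 1·1·1·36 = 36
Sum: F(4, 7, 6) = (-84) + (24) + (98) + (-42) + (36) = 32.
Reducing mod 11: 32 ≡ 10 (mod 11).
Since F(a, b, c) ≡ 10 ≠ 0 (mod 11), P does NOT lie on the curve.


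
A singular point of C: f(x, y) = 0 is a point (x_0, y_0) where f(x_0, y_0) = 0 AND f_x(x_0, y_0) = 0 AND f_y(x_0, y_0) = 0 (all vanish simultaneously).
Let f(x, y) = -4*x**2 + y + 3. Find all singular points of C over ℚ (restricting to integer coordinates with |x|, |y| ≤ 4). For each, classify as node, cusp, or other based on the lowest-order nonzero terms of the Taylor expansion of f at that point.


No singular points in the scanned grid; C is smooth there.

Compute partial derivatives:
  f_x = -8*x.
  f_y = 1.
f_y = 1 is a nonzero constant, so f_y never vanishes: no point (x, y) can satisfy f = f_x = f_y = 0. In particular no (x, y) ∈ {−4, ..., 4}² is singular; the curve is smooth.


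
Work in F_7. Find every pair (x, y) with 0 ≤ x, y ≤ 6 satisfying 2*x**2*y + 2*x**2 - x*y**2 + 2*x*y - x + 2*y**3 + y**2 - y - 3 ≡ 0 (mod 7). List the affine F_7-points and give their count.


Affine F_7-points: {(1, 6), (3, 1), (4, 1), (5, 0), (6, 0)}; count = 5.

For each of the 49 pairs (x, y) ∈ F_7², evaluate f(x, y) mod 7. Record the zeros.
  x = 0: [0↦4, 1↦6, 2↦1, 3↦1, 4↦4, 5↦1, 6↦4]  zeros at y ∈ ∅
  x = 1: [0↦5, 1↦3, 2↦6, 3↦5, 4↦5, 5↦4, 6↦0]  zeros at y ∈ {6}
  x = 2: [0↦3, 1↦1, 2↦2, 3↦4, 4↦5, 5↦3, 6↦3]  zeros at y ∈ ∅
  x = 3: [0↦5, 1↦0, 2↦3, 3↦5, 4↦4, 5↦5, 6↦6]  zeros at y ∈ {1}
  x = 4: [0↦4, 1↦0, 2↦2, 3↦1, 4↦2, 5↦3, 6↦2]  zeros at y ∈ {1}
  x = 5: [0↦0, 1↦1, 2↦6, 3↦6, 4↦6, 5↦4, 6↦5]  zeros at y ∈ {0}
  x = 6: [0↦0, 1↦3, 2↦1, 3↦6, 4↦2, 5↦1, 6↦1]  zeros at y ∈ {0}
Collecting zeros: affine points = {(1, 6), (3, 1), (4, 1), (5, 0), (6, 0)}.
Total count |C(F_7)_aff| = 5.


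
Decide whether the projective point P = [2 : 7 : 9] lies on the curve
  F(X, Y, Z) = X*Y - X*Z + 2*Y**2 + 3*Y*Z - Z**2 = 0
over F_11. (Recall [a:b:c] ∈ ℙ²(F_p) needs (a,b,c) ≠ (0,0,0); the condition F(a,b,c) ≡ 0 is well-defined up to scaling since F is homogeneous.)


F(2,7,9) ≡ 4 (mod 11); P is NOT on the curve.

Evaluate F(2, 7, 9) term-by-term (mod 11).
  X*Y ↦ 1·2·7·1 = 14
  -X*Z ↦ -1·2·1·9 = -18
  2*Y**2 ↦ 2·1·49·1 = 98
  3*Y*Z ↦ 3·1·7·9 = 189
  -Z**2 ↦ -1·1·1·81 = -81
Sum: F(2, 7, 9) = (14) + (-18) + (98) + (189) + (-81) = 202.
Reducing mod 11: 202 ≡ 4 (mod 11).
Since F(a, b, c) ≡ 4 ≠ 0 (mod 11), P does NOT lie on the curve.


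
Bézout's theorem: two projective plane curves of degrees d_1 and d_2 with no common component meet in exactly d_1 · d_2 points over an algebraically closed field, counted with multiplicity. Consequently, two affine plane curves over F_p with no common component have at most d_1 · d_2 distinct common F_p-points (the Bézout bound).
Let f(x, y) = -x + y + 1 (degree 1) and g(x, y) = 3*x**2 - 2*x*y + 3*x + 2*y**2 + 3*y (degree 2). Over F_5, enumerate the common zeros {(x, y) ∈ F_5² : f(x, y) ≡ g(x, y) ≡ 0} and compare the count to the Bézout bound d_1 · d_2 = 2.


Common zeros: ∅; count = 0; Bézout bound = 2.

deg(f) = 1, deg(g) = 2, so Bézout bound = 2.
Scan x ∈ F_5. For each x, list the y ∈ F_5 with f(x, y) ≡ 0 and those with g(x, y) ≡ 0 (mod 5); the common zeros in that column are the intersection.
  x = 0: f ≡ 0 at y ∈ {4}; g ≡ 0 at y ∈ {0, 1}; common: ∅.
  x = 1: f ≡ 0 at y ∈ {0}; g ≡ 0 at y ∈ ∅; common: ∅.
  x = 2: f ≡ 0 at y ∈ {1}; g ≡ 0 at y ∈ ∅; common: ∅.
  x = 3: f ≡ 0 at y ∈ {2}; g ≡ 0 at y ∈ {1, 3}; common: ∅.
  x = 4: f ≡ 0 at y ∈ {3}; g ≡ 0 at y ∈ {0}; common: ∅.
Collecting: common zeros = ∅, so the count is 0.
Comparison with the Bézout bound: 0 ≤ 2 = deg(f)·deg(g), as expected for curves with no common component (the affine F_5-count falls short of the bound because intersections may lie at infinity, over extension fields, or carry multiplicity).


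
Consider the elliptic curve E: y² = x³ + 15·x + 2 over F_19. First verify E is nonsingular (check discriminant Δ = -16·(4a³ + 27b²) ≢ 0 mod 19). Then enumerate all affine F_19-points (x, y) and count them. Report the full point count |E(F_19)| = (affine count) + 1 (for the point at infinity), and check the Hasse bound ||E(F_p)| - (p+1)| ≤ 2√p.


Affine points = {(3, 6), (3, 13), (6, 2), (6, 17), (8, 8), (8, 11), (9, 7), (9, 12), (11, 4), (11, 15), (13, 0), (14, 7), (14, 12), (15, 7), (15, 12), (16, 5), (16, 14), (18, 9), (18, 10)}; affine count = 19; |E(F_19)| = 20.

Discriminant check: Δ ∝ 4a³ + 27b² = 4·15³ + 27·2² = 4·3375 + 27·4 ≡ 4 (mod 19). Nonzero ⇒ E is nonsingular.
For each x ∈ F_19, compute rhs = x³ + 15·x + 2 mod 19, then count y ∈ F_19 with y² ≡ rhs.
  x = 0: rhs = 2, matching y values: none (0 points).
  x = 1: rhs = 18, matching y values: none (0 points).
  x = 2: rhs = 2, matching y values: none (0 points).
  x = 3: rhs = 17, matching y values: 6, 13 (2 points).
  x = 4: rhs = 12, matching y values: none (0 points).
  x = 5: rhs = 12, matching y values: none (0 points).
  x = 6: rhs = 4, matching y values: 2, 17 (2 points).
  x = 7: rhs = 13, matching y values: none (0 points).
  x = 8: rhs = 7, matching y values: 8, 11 (2 points).
  x = 9: rhs = 11, matching y values: 7, 12 (2 points).
  x = 10: rhs = 12, matching y values: none (0 points).
  x = 11: rhs = 16, matching y values: 4, 15 (2 points).
  x = 12: rhs = 10, matching y values: none (0 points).
  x = 13: rhs = 0, matching y values: 0 (1 points).
  x = 14: rhs = 11, matching y values: 7, 12 (2 points).
  x = 15: rhs = 11, matching y values: 7, 12 (2 points).
  x = 16: rhs = 6, matching y values: 5, 14 (2 points).
  x = 17: rhs = 2, matching y values: none (0 points).
  x = 18: rhs = 5, matching y values: 9, 10 (2 points).
Total affine count: 19.
Full point count |E(F_19)| = 19 + 1 = 20.
Hasse bound: |20 − (19+1)| = |0| = 0 ≤ 2√19 ≈ 8.7178 ✓.


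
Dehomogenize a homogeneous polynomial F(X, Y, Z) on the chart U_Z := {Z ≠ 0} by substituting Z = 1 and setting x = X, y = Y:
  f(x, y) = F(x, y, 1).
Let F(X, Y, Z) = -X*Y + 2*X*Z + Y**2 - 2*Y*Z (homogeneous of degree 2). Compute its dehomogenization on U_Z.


f(x, y) = -x*y + 2*x + y**2 - 2*y

On U_Z we set Z = 1. Each monomial c·X^i·Y^j·Z^k in F becomes c·x^i·y^j·1^k = c·x^i·y^j.
Substituting Z = 1: F(X, Y, 1) = -x*y + 2*x + y**2 - 2*y.
Note: deg(f) ≤ deg(F) = 2; strict inequality happens when F is divisible by Z (lost terms).


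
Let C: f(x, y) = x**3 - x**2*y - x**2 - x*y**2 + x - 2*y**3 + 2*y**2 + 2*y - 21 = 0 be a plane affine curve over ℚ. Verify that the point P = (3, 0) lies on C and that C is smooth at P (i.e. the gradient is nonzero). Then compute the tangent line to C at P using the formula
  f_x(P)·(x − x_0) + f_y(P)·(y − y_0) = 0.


Tangent line at P: 22*x - 7*y - 66 = 0.

Step 1: f(3, 0) = 0, so P lies on C.
Step 2: partial derivatives
  f_x(x, y) = 3*x**2 - 2*x*y - 2*x - y**2 + 1, f_y(x, y) = -x**2 - 2*x*y - 6*y**2 + 4*y + 2.
  f_x(P) = 22, f_y(P) = -7 (gradient nonzero, so P is smooth).
Step 3: tangent line at P: 22·(x − 3) + -7·(y − 0) = 0.
Expanding: 22*x - 7*y - 66 = 0.


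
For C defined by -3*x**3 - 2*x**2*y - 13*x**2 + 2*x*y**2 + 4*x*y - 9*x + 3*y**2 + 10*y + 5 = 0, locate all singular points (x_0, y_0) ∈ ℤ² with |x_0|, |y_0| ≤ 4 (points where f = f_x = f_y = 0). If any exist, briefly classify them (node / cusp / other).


Singular points: {(-1, -2)}; classification: cusp.

Compute partial derivatives:
  f_x = -9*x**2 - 4*x*y - 26*x + 2*y**2 + 4*y - 9.
  f_y = -2*x**2 + 4*x*y + 4*x + 6*y + 10.
Scan x_0 ∈ {−4, ..., 4}. For each x_0, f_y(x_0, y) is a polynomial in y; find its integer roots y ∈ {−4, ..., 4}, then test f_x and f at those candidates.
  x = -4: f_y(-4, y) = -10*y - 38; no integer root y with |y| ≤ 4.
  x = -3: f_y(-3, y) = -6*y - 20; no integer root y with |y| ≤ 4.
  x = -2: f_y(-2, y) = -2*y - 6; vanishes at y ∈ {-3}. (-2, -3): f_x = -11 ≠ 0.
  x = -1: f_y(-1, y) = 2*y + 4; vanishes at y ∈ {-2}. (-1, -2): f_x = 0, f = 0 — SINGULAR.
  x = 0: f_y(0, y) = 6*y + 10; no integer root y with |y| ≤ 4.
  x = 1: f_y(1, y) = 10*y + 12; no integer root y with |y| ≤ 4.
  x = 2: f_y(2, y) = 14*y + 10; no integer root y with |y| ≤ 4.
  x = 3: f_y(3, y) = 18*y + 4; no integer root y with |y| ≤ 4.
  x = 4: f_y(4, y) = 22*y - 6; no integer root y with |y| ≤ 4.
Only singular point on the grid: (-1, -2).
Classify: substitute x = -1 + u, y = -2 + v and expand: f = -3*u**3 - 2*u**2*v + 2*u*v**2 + v**2.
No constant or linear terms (consistent with a singular point). Quadratic part: v**2. Cubic part: -3*u**3 - 2*u**2*v + 2*u*v**2.
The quadratic part v**2 is a perfect square, so there is a single (double) tangent line v = 0, i.e. y = -2. Restricting the cubic part to that line (v = 0) leaves -3*u**3 ≠ 0, so f is not divisible by v and the branch is v² ≈ 3*u**3 to lowest order — this is a cusp.
Classification: cusp.


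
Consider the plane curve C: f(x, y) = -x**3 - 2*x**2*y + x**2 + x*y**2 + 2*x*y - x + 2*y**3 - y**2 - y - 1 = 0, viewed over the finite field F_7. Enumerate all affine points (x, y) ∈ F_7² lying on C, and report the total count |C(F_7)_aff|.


Affine F_7-points: {(1, 3), (2, 0), (4, 5), (5, 6), (6, 2)}; count = 5.

For each of the 49 pairs (x, y) ∈ F_7², evaluate f(x, y) mod 7. Record the zeros.
  x = 0: [0↦6, 1↦6, 2↦2, 3↦6, 4↦2, 5↦2, 6↦4]  zeros at y ∈ ∅
  x = 1: [0↦5, 1↦6, 2↦5, 3↦0, 4↦3, 5↦5, 6↦4]  zeros at y ∈ {3}
  x = 2: [0↦0, 1↦5, 2↦3, 3↦6, 4↦5, 5↦5, 6↦4]  zeros at y ∈ {0}
  x = 3: [0↦6, 1↦4, 2↦4, 3↦4, 4↦2, 5↦3, 6↦5]  zeros at y ∈ ∅
  x = 4: [0↦3, 1↦4, 2↦2, 3↦2, 4↦2, 5↦0, 6↦1]  zeros at y ∈ {5}
  x = 5: [0↦6, 1↦6, 2↦5, 3↦1, 4↦6, 5↦4, 6↦0]  zeros at y ∈ {6}
  x = 6: [0↦2, 1↦4, 2↦0, 3↦2, 4↦1, 5↦2, 6↦3]  zeros at y ∈ {2}
Collecting zeros: affine points = {(1, 3), (2, 0), (4, 5), (5, 6), (6, 2)}.
Total count |C(F_7)_aff| = 5.


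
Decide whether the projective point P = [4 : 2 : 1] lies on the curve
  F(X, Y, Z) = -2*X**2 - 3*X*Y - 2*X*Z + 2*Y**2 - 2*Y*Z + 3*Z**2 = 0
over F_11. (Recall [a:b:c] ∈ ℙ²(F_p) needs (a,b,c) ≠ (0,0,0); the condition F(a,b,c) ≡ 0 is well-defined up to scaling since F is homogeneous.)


F(4,2,1) ≡ 9 (mod 11); P is NOT on the curve.

Evaluate F(4, 2, 1) term-by-term (mod 11).
  -2*X**2 ↦ -2·16·1·1 = -32
  -3*X*Y ↦ -3·4·2·1 = -24
  -2*X*Z ↦ -2·4·1·1 = -8
  2*Y**2 ↦ 2·1·4·1 = 8
  -2*Y*Z ↦ -2·1·2·1 = -4
  3*Z**2 ↦ 3·1·1·1 = 3
Sum: F(4, 2, 1) = (-32) + (-24) + (-8) + (8) + (-4) + (3) = -57.
Reducing mod 11: -57 ≡ 9 (mod 11).
Since F(a, b, c) ≡ 9 ≠ 0 (mod 11), P does NOT lie on the curve.


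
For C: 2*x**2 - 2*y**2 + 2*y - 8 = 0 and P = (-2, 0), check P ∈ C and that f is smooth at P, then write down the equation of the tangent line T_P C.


Tangent line at P: -8*x + 2*y - 16 = 0.

Step 1: f(-2, 0) = 0, so P lies on C.
Step 2: partial derivatives
  f_x(x, y) = 4*x, f_y(x, y) = 2 - 4*y.
  f_x(P) = -8, f_y(P) = 2 (gradient nonzero, so P is smooth).
Step 3: tangent line at P: -8·(x − -2) + 2·(y − 0) = 0.
Expanding: -8*x + 2*y - 16 = 0.


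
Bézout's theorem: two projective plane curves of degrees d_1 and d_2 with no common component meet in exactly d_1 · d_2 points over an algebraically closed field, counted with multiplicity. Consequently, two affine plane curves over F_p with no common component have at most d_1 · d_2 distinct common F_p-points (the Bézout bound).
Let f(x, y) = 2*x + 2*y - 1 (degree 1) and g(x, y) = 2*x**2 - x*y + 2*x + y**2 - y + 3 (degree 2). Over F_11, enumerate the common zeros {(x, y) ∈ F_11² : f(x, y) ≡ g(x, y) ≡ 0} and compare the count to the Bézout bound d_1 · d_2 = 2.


Common zeros: {(0, 6), (1, 5)}; count = 2; Bézout bound = 2.

deg(f) = 1, deg(g) = 2, so Bézout bound = 2.
Scan x ∈ F_11. For each x, list the y ∈ F_11 with f(x, y) ≡ 0 and those with g(x, y) ≡ 0 (mod 11); the common zeros in that column are the intersection.
  x = 0: f ≡ 0 at y ∈ {6}; g ≡ 0 at y ∈ {6}; common: {6}.
  x = 1: f ≡ 0 at y ∈ {5}; g ≡ 0 at y ∈ {5, 8}; common: {5}.
  x = 2: f ≡ 0 at y ∈ {4}; g ≡ 0 at y ∈ {6, 8}; common: ∅.
  x = 3: f ≡ 0 at y ∈ {3}; g ≡ 0 at y ∈ ∅; common: ∅.
  x = 4: f ≡ 0 at y ∈ {2}; g ≡ 0 at y ∈ ∅; common: ∅.
  x = 5: f ≡ 0 at y ∈ {1}; g ≡ 0 at y ∈ {2, 4}; common: ∅.
  x = 6: f ≡ 0 at y ∈ {0}; g ≡ 0 at y ∈ {2, 5}; common: ∅.
  x = 7: f ≡ 0 at y ∈ {10}; g ≡ 0 at y ∈ {4}; common: ∅.
  x = 8: f ≡ 0 at y ∈ {9}; g ≡ 0 at y ∈ ∅; common: ∅.
  x = 9: f ≡ 0 at y ∈ {8}; g ≡ 0 at y ∈ ∅; common: ∅.
  x = 10: f ≡ 0 at y ∈ {7}; g ≡ 0 at y ∈ ∅; common: ∅.
Collecting: common zeros = {(0, 6), (1, 5)}, so the count is 2.
Comparison with the Bézout bound: 2 ≤ 2 = deg(f)·deg(g), as expected for curves with no common component (the bound is attained).


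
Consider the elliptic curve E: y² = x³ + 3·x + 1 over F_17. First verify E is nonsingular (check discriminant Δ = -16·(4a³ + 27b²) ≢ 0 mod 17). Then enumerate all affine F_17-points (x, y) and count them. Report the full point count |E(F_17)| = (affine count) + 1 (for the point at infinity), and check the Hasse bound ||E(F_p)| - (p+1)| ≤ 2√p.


Affine points = {(0, 1), (0, 16), (2, 7), (2, 10), (4, 3), (4, 14), (7, 5), (7, 12), (9, 3), (9, 14), (14, 4), (14, 13), (15, 2), (15, 15)}; affine count = 14; |E(F_17)| = 15.

Discriminant check: Δ ∝ 4a³ + 27b² = 4·3³ + 27·1² = 4·27 + 27·1 ≡ 16 (mod 17). Nonzero ⇒ E is nonsingular.
For each x ∈ F_17, compute rhs = x³ + 3·x + 1 mod 17, then count y ∈ F_17 with y² ≡ rhs.
  x = 0: rhs = 1, matching y values: 1, 16 (2 points).
  x = 1: rhs = 5, matching y values: none (0 points).
  x = 2: rhs = 15, matching y values: 7, 10 (2 points).
  x = 3: rhs = 3, matching y values: none (0 points).
  x = 4: rhs = 9, matching y values: 3, 14 (2 points).
  x = 5: rhs = 5, matching y values: none (0 points).
  x = 6: rhs = 14, matching y values: none (0 points).
  x = 7: rhs = 8, matching y values: 5, 12 (2 points).
  x = 8: rhs = 10, matching y values: none (0 points).
  x = 9: rhs = 9, matching y values: 3, 14 (2 points).
  x = 10: rhs = 11, matching y values: none (0 points).
  x = 11: rhs = 5, matching y values: none (0 points).
  x = 12: rhs = 14, matching y values: none (0 points).
  x = 13: rhs = 10, matching y values: none (0 points).
  x = 14: rhs = 16, matching y values: 4, 13 (2 points).
  x = 15: rhs = 4, matching y values: 2, 15 (2 points).
  x = 16: rhs = 14, matching y values: none (0 points).
Total affine count: 14.
Full point count |E(F_17)| = 14 + 1 = 15.
Hasse bound: |15 − (17+1)| = |-3| = 3 ≤ 2√17 ≈ 8.2462 ✓.


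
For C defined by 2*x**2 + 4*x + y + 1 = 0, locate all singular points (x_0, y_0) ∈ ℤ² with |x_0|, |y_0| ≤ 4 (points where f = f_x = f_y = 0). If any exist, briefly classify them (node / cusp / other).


No singular points in the scanned grid; C is smooth there.

Compute partial derivatives:
  f_x = 4*x + 4.
  f_y = 1.
f_y = 1 is a nonzero constant, so f_y never vanishes: no point (x, y) can satisfy f = f_x = f_y = 0. In particular no (x, y) ∈ {−4, ..., 4}² is singular; the curve is smooth.


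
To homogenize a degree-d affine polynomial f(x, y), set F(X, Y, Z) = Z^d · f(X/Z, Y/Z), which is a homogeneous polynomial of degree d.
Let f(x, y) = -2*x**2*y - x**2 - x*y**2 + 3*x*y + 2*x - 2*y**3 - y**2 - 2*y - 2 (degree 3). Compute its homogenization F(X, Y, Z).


F(X, Y, Z) = -2*X**2*Y - X**2*Z - X*Y**2 + 3*X*Y*Z + 2*X*Z**2 - 2*Y**3 - Y**2*Z - 2*Y*Z**2 - 2*Z**3

deg(f) = 3.
Substitute x = X/Z, y = Y/Z into f, then multiply by Z^3.
  monomial -2·x^2·y^1 ↦ -2·X^2·Y^1·Z^0.
  monomial -1·x^2·y^0 ↦ -1·X^2·Y^0·Z^1.
  monomial -1·x^1·y^2 ↦ -1·X^1·Y^2·Z^0.
  monomial 3·x^1·y^1 ↦ 3·X^1·Y^1·Z^1.
  monomial 2·x^1·y^0 ↦ 2·X^1·Y^0·Z^2.
  monomial -2·x^0·y^3 ↦ -2·X^0·Y^3·Z^0.
  monomial -1·x^0·y^2 ↦ -1·X^0·Y^2·Z^1.
  monomial -2·x^0·y^1 ↦ -2·X^0·Y^1·Z^2.
  monomial -2·x^0·y^0 ↦ -2·X^0·Y^0·Z^3.
Collecting: F(X, Y, Z) = -2*X**2*Y - X**2*Z - X*Y**2 + 3*X*Y*Z + 2*X*Z**2 - 2*Y**3 - Y**2*Z - 2*Y*Z**2 - 2*Z**3.


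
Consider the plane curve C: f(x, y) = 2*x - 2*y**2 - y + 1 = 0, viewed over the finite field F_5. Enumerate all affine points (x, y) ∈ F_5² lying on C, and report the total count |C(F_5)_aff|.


Affine F_5-points: {(0, 3), (0, 4), (1, 1), (2, 0), (2, 2)}; count = 5.

For each of the 25 pairs (x, y) ∈ F_5², evaluate f(x, y) mod 5. Record the zeros.
  x = 0: [0↦1, 1↦3, 2↦1, 3↦0, 4↦0]  zeros at y ∈ {3, 4}
  x = 1: [0↦3, 1↦0, 2↦3, 3↦2, 4↦2]  zeros at y ∈ {1}
  x = 2: [0↦0, 1↦2, 2↦0, 3↦4, 4↦4]  zeros at y ∈ {0, 2}
  x = 3: [0↦2, 1↦4, 2↦2, 3↦1, 4↦1]  zeros at y ∈ ∅
  x = 4: [0↦4, 1↦1, 2↦4, 3↦3, 4↦3]  zeros at y ∈ ∅
Collecting zeros: affine points = {(0, 3), (0, 4), (1, 1), (2, 0), (2, 2)}.
Total count |C(F_5)_aff| = 5.


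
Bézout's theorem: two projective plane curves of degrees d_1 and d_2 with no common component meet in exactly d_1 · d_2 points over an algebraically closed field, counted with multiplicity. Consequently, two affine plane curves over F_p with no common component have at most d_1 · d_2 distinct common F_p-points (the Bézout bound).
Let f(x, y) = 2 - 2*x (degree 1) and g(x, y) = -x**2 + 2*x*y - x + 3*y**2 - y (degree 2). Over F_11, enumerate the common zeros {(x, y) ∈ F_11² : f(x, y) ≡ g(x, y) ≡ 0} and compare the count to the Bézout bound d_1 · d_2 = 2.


Common zeros: {(1, 8), (1, 10)}; count = 2; Bézout bound = 2.

deg(f) = 1, deg(g) = 2, so Bézout bound = 2.
Scan x ∈ F_11. For each x, list the y ∈ F_11 with f(x, y) ≡ 0 and those with g(x, y) ≡ 0 (mod 11); the common zeros in that column are the intersection.
  x = 0: f ≡ 0 at y ∈ ∅; g ≡ 0 at y ∈ {0, 4}; common: ∅.
  x = 1: f ≡ 0 at y ∈ {0, 1, 2, 3, 4, 5, 6, 7, 8, 9, 10}; g ≡ 0 at y ∈ {8, 10}; common: {8, 10}.
  x = 2: f ≡ 0 at y ∈ ∅; g ≡ 0 at y ∈ {1, 9}; common: ∅.
  x = 3: f ≡ 0 at y ∈ ∅; g ≡ 0 at y ∈ {5, 8}; common: ∅.
  x = 4: f ≡ 0 at y ∈ ∅; g ≡ 0 at y ∈ {7, 9}; common: ∅.
  x = 5: f ≡ 0 at y ∈ ∅; g ≡ 0 at y ∈ {2, 6}; common: ∅.
  x = 6: f ≡ 0 at y ∈ ∅; g ≡ 0 at y ∈ {5, 6}; common: ∅.
  x = 7: f ≡ 0 at y ∈ ∅; g ≡ 0 at y ∈ {4, 10}; common: ∅.
  x = 8: f ≡ 0 at y ∈ ∅; g ≡ 0 at y ∈ {3}; common: ∅.
  x = 9: f ≡ 0 at y ∈ ∅; g ≡ 0 at y ∈ {2, 7}; common: ∅.
  x = 10: f ≡ 0 at y ∈ ∅; g ≡ 0 at y ∈ {0, 1}; common: ∅.
Collecting: common zeros = {(1, 8), (1, 10)}, so the count is 2.
Comparison with the Bézout bound: 2 ≤ 2 = deg(f)·deg(g), as expected for curves with no common component (the bound is attained).


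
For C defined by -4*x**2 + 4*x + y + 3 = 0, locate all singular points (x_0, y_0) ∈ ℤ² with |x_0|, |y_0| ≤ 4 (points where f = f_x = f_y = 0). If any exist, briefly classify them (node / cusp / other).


No singular points in the scanned grid; C is smooth there.

Compute partial derivatives:
  f_x = 4 - 8*x.
  f_y = 1.
f_y = 1 is a nonzero constant, so f_y never vanishes: no point (x, y) can satisfy f = f_x = f_y = 0. In particular no (x, y) ∈ {−4, ..., 4}² is singular; the curve is smooth.


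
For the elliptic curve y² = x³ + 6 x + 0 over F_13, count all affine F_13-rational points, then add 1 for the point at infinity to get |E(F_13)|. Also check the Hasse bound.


Affine points = {(0, 0), (4, 6), (4, 7), (5, 5), (5, 8), (8, 1), (8, 12), (9, 4), (9, 9)}; affine count = 9; |E(F_13)| = 10.

Discriminant check: Δ ∝ 4a³ + 27b² = 4·6³ + 27·0² = 4·216 + 27·0 ≡ 6 (mod 13). Nonzero ⇒ E is nonsingular.
For each x ∈ F_13, compute rhs = x³ + 6·x + 0 mod 13, then count y ∈ F_13 with y² ≡ rhs.
  x = 0: rhs = 0, matching y values: 0 (1 points).
  x = 1: rhs = 7, matching y values: none (0 points).
  x = 2: rhs = 7, matching y values: none (0 points).
  x = 3: rhs = 6, matching y values: none (0 points).
  x = 4: rhs = 10, matching y values: 6, 7 (2 points).
  x = 5: rhs = 12, matching y values: 5, 8 (2 points).
  x = 6: rhs = 5, matching y values: none (0 points).
  x = 7: rhs = 8, matching y values: none (0 points).
  x = 8: rhs = 1, matching y values: 1, 12 (2 points).
  x = 9: rhs = 3, matching y values: 4, 9 (2 points).
  x = 10: rhs = 7, matching y values: none (0 points).
  x = 11: rhs = 6, matching y values: none (0 points).
  x = 12: rhs = 6, matching y values: none (0 points).
Total affine count: 9.
Full point count |E(F_13)| = 9 + 1 = 10.
Hasse bound: |10 − (13+1)| = |-4| = 4 ≤ 2√13 ≈ 7.2111 ✓.


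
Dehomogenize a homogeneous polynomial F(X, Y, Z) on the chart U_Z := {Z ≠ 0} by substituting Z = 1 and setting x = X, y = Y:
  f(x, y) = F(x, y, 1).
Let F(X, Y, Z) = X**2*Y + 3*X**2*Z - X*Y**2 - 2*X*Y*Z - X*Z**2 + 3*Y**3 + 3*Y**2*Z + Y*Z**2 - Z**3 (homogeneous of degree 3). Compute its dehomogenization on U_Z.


f(x, y) = x**2*y + 3*x**2 - x*y**2 - 2*x*y - x + 3*y**3 + 3*y**2 + y - 1

On U_Z we set Z = 1. Each monomial c·X^i·Y^j·Z^k in F becomes c·x^i·y^j·1^k = c·x^i·y^j.
Substituting Z = 1: F(X, Y, 1) = x**2*y + 3*x**2 - x*y**2 - 2*x*y - x + 3*y**3 + 3*y**2 + y - 1.
Note: deg(f) ≤ deg(F) = 3; strict inequality happens when F is divisible by Z (lost terms).
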